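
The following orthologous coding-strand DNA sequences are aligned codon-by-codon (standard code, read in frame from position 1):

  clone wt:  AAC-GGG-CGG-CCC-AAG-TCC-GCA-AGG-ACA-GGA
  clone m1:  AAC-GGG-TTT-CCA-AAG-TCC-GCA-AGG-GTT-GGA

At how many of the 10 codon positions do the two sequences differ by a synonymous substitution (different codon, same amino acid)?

Codon 1: AAC Asn / AAC Asn — identical.
Codon 2: GGG Gly / GGG Gly — identical.
Codon 3: CGG Arg / TTT Phe — nonsynonymous.
Codon 4: CCC Pro / CCA Pro — synonymous.
Codon 5: AAG Lys / AAG Lys — identical.
Codon 6: TCC Ser / TCC Ser — identical.
Codon 7: GCA Ala / GCA Ala — identical.
Codon 8: AGG Arg / AGG Arg — identical.
Codon 9: ACA Thr / GTT Val — nonsynonymous.
Codon 10: GGA Gly / GGA Gly — identical.
Synonymous differences: 1.

1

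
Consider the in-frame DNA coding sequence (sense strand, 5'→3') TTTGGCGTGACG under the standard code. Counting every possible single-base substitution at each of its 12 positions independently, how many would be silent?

10

Codon 1 (TTT, Phe): 1 synonymous substitution.
Codon 2 (GGC, Gly): 3 synonymous substitutions.
Codon 3 (GTG, Val): 3 synonymous substitutions.
Codon 4 (ACG, Thr): 3 synonymous substitutions.
Total: 1 + 3 + 3 + 3 = 10.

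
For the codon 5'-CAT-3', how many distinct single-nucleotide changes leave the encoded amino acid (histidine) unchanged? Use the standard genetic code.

1

Position 1: none → 0 synonymous.
Position 2: none → 0 synonymous.
Position 3: CAC → 1 synonymous.
Total: 0 + 0 + 1 = 1.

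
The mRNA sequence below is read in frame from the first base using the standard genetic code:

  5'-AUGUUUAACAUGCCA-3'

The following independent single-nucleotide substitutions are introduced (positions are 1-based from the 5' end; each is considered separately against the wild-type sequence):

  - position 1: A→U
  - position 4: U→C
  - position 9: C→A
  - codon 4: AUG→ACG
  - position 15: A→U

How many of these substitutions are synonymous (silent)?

1

Codon 1: AUG (Met) → UUG (Leu) — missense.
Codon 2: UUU (Phe) → CUU (Leu) — missense.
Codon 3: AAC (Asn) → AAA (Lys) — missense.
Codon 4: AUG (Met) → ACG (Thr) — missense.
Codon 5: CCA (Pro) → CCU (Pro) — synonymous.
Synonymous: 1 of 5.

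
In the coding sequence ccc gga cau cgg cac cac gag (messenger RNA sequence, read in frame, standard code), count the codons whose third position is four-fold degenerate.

Codon 1 CCC (Pro): third position 4-fold.
Codon 2 GGA (Gly): third position 4-fold.
Codon 3 CAU (His): third position 2-fold.
Codon 4 CGG (Arg): third position 4-fold.
Codon 5 CAC (His): third position 2-fold.
Codon 6 CAC (His): third position 2-fold.
Codon 7 GAG (Glu): third position 2-fold.
Four-fold degenerate third positions: 3.

3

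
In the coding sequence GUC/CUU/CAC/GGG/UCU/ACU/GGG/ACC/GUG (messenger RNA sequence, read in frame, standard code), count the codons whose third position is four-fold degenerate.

8

Codon 1 GUC (Val): third position 4-fold.
Codon 2 CUU (Leu): third position 4-fold.
Codon 3 CAC (His): third position 2-fold.
Codon 4 GGG (Gly): third position 4-fold.
Codon 5 UCU (Ser): third position 4-fold.
Codon 6 ACU (Thr): third position 4-fold.
Codon 7 GGG (Gly): third position 4-fold.
Codon 8 ACC (Thr): third position 4-fold.
Codon 9 GUG (Val): third position 4-fold.
Four-fold degenerate third positions: 8.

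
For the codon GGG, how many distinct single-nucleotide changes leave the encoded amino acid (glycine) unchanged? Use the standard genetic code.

Position 1: none → 0 synonymous.
Position 2: none → 0 synonymous.
Position 3: GGU, GGC, GGA → 3 synonymous.
Total: 0 + 0 + 3 = 3.

3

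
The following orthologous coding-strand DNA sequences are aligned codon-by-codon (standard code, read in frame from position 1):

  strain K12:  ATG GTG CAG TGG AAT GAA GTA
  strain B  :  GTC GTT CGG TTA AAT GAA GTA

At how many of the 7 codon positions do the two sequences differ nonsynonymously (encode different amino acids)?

Codon 1: ATG Met / GTC Val — nonsynonymous.
Codon 2: GTG Val / GTT Val — synonymous.
Codon 3: CAG Gln / CGG Arg — nonsynonymous.
Codon 4: TGG Trp / TTA Leu — nonsynonymous.
Codon 5: AAT Asn / AAT Asn — identical.
Codon 6: GAA Glu / GAA Glu — identical.
Codon 7: GTA Val / GTA Val — identical.
Nonsynonymous differences: 3.

3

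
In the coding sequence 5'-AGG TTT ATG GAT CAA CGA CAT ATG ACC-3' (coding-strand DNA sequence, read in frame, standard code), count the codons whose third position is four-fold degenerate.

Codon 1 AGG (Arg): third position 2-fold.
Codon 2 TTT (Phe): third position 2-fold.
Codon 3 ATG (Met): third position 1-fold.
Codon 4 GAT (Asp): third position 2-fold.
Codon 5 CAA (Gln): third position 2-fold.
Codon 6 CGA (Arg): third position 4-fold.
Codon 7 CAT (His): third position 2-fold.
Codon 8 ATG (Met): third position 1-fold.
Codon 9 ACC (Thr): third position 4-fold.
Four-fold degenerate third positions: 2.

2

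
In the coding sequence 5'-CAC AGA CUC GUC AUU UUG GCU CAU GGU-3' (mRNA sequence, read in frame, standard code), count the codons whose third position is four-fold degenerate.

4

Codon 1 CAC (His): third position 2-fold.
Codon 2 AGA (Arg): third position 2-fold.
Codon 3 CUC (Leu): third position 4-fold.
Codon 4 GUC (Val): third position 4-fold.
Codon 5 AUU (Ile): third position 3-fold.
Codon 6 UUG (Leu): third position 2-fold.
Codon 7 GCU (Ala): third position 4-fold.
Codon 8 CAU (His): third position 2-fold.
Codon 9 GGU (Gly): third position 4-fold.
Four-fold degenerate third positions: 4.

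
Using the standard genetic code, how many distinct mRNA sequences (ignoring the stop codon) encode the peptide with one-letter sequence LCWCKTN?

384

Leu: 6 codons.
Cys: 2 codons.
Trp: 1 codon.
Cys: 2 codons.
Lys: 2 codons.
Thr: 4 codons.
Asn: 2 codons.
6 × 2 × 1 × 2 × 2 × 4 × 2 = 384.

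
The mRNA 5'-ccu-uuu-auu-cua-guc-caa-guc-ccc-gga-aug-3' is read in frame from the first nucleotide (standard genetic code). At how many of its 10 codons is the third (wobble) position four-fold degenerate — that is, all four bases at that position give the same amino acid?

6

Codon 1 CCU (Pro): third position 4-fold.
Codon 2 UUU (Phe): third position 2-fold.
Codon 3 AUU (Ile): third position 3-fold.
Codon 4 CUA (Leu): third position 4-fold.
Codon 5 GUC (Val): third position 4-fold.
Codon 6 CAA (Gln): third position 2-fold.
Codon 7 GUC (Val): third position 4-fold.
Codon 8 CCC (Pro): third position 4-fold.
Codon 9 GGA (Gly): third position 4-fold.
Codon 10 AUG (Met): third position 1-fold.
Four-fold degenerate third positions: 6.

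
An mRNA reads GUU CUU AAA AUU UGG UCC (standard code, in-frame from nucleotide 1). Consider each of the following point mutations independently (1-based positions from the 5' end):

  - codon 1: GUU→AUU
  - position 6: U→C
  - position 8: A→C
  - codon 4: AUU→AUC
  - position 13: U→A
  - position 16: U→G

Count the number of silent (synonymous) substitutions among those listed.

Codon 1: GUU (Val) → AUU (Ile) — missense.
Codon 2: CUU (Leu) → CUC (Leu) — synonymous.
Codon 3: AAA (Lys) → ACA (Thr) — missense.
Codon 4: AUU (Ile) → AUC (Ile) — synonymous.
Codon 5: UGG (Trp) → AGG (Arg) — missense.
Codon 6: UCC (Ser) → GCC (Ala) — missense.
Synonymous: 2 of 6.

2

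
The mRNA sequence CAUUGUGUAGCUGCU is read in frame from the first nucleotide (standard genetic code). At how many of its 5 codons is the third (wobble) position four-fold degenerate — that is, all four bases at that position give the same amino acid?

3

Codon 1 CAU (His): third position 2-fold.
Codon 2 UGU (Cys): third position 2-fold.
Codon 3 GUA (Val): third position 4-fold.
Codon 4 GCU (Ala): third position 4-fold.
Codon 5 GCU (Ala): third position 4-fold.
Four-fold degenerate third positions: 3.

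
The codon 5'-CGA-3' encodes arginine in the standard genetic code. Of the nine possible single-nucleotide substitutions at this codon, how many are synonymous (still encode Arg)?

4

Position 1: AGA → 1 synonymous.
Position 2: none → 0 synonymous.
Position 3: CGT, CGC, CGG → 3 synonymous.
Total: 1 + 0 + 3 = 4.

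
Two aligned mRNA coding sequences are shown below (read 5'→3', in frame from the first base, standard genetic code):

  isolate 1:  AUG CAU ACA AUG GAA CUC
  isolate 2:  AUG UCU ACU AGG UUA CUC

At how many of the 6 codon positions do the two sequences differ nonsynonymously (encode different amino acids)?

3

Codon 1: AUG Met / AUG Met — identical.
Codon 2: CAU His / UCU Ser — nonsynonymous.
Codon 3: ACA Thr / ACU Thr — synonymous.
Codon 4: AUG Met / AGG Arg — nonsynonymous.
Codon 5: GAA Glu / UUA Leu — nonsynonymous.
Codon 6: CUC Leu / CUC Leu — identical.
Nonsynonymous differences: 3.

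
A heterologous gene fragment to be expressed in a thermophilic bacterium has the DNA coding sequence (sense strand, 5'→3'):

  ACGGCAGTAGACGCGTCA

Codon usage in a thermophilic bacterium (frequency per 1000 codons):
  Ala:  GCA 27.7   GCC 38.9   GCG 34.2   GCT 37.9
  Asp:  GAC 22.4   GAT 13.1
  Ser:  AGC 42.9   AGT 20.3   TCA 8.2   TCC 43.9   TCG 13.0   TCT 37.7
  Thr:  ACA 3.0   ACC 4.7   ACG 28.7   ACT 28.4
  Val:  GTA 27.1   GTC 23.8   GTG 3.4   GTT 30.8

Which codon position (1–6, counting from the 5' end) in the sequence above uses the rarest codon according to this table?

6

Codon 1 ACG (Thr): 28.7 per 1000.
Codon 2 GCA (Ala): 27.7 per 1000.
Codon 3 GTA (Val): 27.1 per 1000.
Codon 4 GAC (Asp): 22.4 per 1000.
Codon 5 GCG (Ala): 34.2 per 1000.
Codon 6 TCA (Ser): 8.2 per 1000.
Lowest frequency is 8.2 at codon 6.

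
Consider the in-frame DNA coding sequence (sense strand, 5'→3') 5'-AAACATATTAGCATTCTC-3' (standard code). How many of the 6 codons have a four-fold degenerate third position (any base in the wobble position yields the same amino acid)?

Codon 1 AAA (Lys): third position 2-fold.
Codon 2 CAT (His): third position 2-fold.
Codon 3 ATT (Ile): third position 3-fold.
Codon 4 AGC (Ser): third position 2-fold.
Codon 5 ATT (Ile): third position 3-fold.
Codon 6 CTC (Leu): third position 4-fold.
Four-fold degenerate third positions: 1.

1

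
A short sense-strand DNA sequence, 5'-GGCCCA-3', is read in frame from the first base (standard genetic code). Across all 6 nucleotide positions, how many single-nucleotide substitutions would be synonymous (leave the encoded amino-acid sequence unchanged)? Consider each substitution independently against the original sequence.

Codon 1 (GGC, Gly): 3 synonymous substitutions.
Codon 2 (CCA, Pro): 3 synonymous substitutions.
Total: 3 + 3 = 6.

6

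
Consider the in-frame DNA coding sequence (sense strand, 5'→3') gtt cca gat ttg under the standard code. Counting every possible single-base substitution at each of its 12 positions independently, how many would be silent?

Codon 1 (GTT, Val): 3 synonymous substitutions.
Codon 2 (CCA, Pro): 3 synonymous substitutions.
Codon 3 (GAT, Asp): 1 synonymous substitution.
Codon 4 (TTG, Leu): 2 synonymous substitutions.
Total: 3 + 3 + 1 + 2 = 9.

9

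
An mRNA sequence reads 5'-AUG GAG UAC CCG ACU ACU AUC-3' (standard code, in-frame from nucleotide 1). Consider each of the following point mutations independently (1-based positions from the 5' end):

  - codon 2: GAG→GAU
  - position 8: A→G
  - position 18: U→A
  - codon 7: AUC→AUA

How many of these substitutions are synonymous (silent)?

Codon 2: GAG (Glu) → GAU (Asp) — missense.
Codon 3: UAC (Tyr) → UGC (Cys) — missense.
Codon 6: ACU (Thr) → ACA (Thr) — synonymous.
Codon 7: AUC (Ile) → AUA (Ile) — synonymous.
Synonymous: 2 of 4.

2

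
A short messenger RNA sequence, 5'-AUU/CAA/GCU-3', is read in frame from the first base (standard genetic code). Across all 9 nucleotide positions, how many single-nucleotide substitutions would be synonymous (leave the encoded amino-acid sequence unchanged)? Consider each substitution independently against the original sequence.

Codon 1 (AUU, Ile): 2 synonymous substitutions.
Codon 2 (CAA, Gln): 1 synonymous substitution.
Codon 3 (GCU, Ala): 3 synonymous substitutions.
Total: 2 + 1 + 3 = 6.

6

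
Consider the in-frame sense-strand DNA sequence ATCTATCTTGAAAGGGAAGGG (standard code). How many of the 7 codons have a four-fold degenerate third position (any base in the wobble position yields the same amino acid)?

2

Codon 1 ATC (Ile): third position 3-fold.
Codon 2 TAT (Tyr): third position 2-fold.
Codon 3 CTT (Leu): third position 4-fold.
Codon 4 GAA (Glu): third position 2-fold.
Codon 5 AGG (Arg): third position 2-fold.
Codon 6 GAA (Glu): third position 2-fold.
Codon 7 GGG (Gly): third position 4-fold.
Four-fold degenerate third positions: 2.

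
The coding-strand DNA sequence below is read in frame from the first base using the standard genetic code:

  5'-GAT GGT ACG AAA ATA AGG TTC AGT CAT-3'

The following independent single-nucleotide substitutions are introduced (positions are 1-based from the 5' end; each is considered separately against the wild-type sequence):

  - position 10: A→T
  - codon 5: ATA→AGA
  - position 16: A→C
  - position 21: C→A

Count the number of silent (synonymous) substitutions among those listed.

1

Codon 4: AAA (Lys) → TAA (Stop) — nonsense.
Codon 5: ATA (Ile) → AGA (Arg) — missense.
Codon 6: AGG (Arg) → CGG (Arg) — synonymous.
Codon 7: TTC (Phe) → TTA (Leu) — missense.
Synonymous: 1 of 4.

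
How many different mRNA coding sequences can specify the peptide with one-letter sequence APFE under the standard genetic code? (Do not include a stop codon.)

64

Ala: 4 codons.
Pro: 4 codons.
Phe: 2 codons.
Glu: 2 codons.
4 × 4 × 2 × 2 = 64.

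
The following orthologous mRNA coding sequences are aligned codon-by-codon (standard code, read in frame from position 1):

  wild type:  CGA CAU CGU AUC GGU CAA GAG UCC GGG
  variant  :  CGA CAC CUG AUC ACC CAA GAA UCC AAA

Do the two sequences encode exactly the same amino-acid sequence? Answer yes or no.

Codon 1: CGA Arg / CGA Arg — identical.
Codon 2: CAU His / CAC His — synonymous.
Codon 3: CGU Arg / CUG Leu — nonsynonymous.
Codon 4: AUC Ile / AUC Ile — identical.
Codon 5: GGU Gly / ACC Thr — nonsynonymous.
Codon 6: CAA Gln / CAA Gln — identical.
Codon 7: GAG Glu / GAA Glu — synonymous.
Codon 8: UCC Ser / UCC Ser — identical.
Codon 9: GGG Gly / AAA Lys — nonsynonymous.
Nonsynonymous differences: 3 → different protein.

no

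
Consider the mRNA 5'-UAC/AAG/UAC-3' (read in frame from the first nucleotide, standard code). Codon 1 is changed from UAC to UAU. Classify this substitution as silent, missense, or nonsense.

silent

Position 3 falls in codon 1: UAC → Tyr.
After the substitution the codon is UAU → Tyr.
Both encode Tyr, so the change is synonymous.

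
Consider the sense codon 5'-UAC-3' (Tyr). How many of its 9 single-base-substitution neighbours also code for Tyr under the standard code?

Position 1: none → 0 synonymous.
Position 2: none → 0 synonymous.
Position 3: UAU → 1 synonymous.
Total: 0 + 0 + 1 = 1.

1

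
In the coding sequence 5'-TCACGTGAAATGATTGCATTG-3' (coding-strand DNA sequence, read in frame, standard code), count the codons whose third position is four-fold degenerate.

Codon 1 TCA (Ser): third position 4-fold.
Codon 2 CGT (Arg): third position 4-fold.
Codon 3 GAA (Glu): third position 2-fold.
Codon 4 ATG (Met): third position 1-fold.
Codon 5 ATT (Ile): third position 3-fold.
Codon 6 GCA (Ala): third position 4-fold.
Codon 7 TTG (Leu): third position 2-fold.
Four-fold degenerate third positions: 3.

3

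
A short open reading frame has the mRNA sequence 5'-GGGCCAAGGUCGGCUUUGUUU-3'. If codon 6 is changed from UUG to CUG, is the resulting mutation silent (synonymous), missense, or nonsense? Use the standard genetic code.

Position 16 falls in codon 6: UUG → Leu.
After the substitution the codon is CUG → Leu.
Both encode Leu, so the change is synonymous.

silent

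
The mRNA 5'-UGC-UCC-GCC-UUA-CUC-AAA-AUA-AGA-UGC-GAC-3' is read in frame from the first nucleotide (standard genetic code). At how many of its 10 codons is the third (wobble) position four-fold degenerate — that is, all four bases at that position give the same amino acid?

3

Codon 1 UGC (Cys): third position 2-fold.
Codon 2 UCC (Ser): third position 4-fold.
Codon 3 GCC (Ala): third position 4-fold.
Codon 4 UUA (Leu): third position 2-fold.
Codon 5 CUC (Leu): third position 4-fold.
Codon 6 AAA (Lys): third position 2-fold.
Codon 7 AUA (Ile): third position 3-fold.
Codon 8 AGA (Arg): third position 2-fold.
Codon 9 UGC (Cys): third position 2-fold.
Codon 10 GAC (Asp): third position 2-fold.
Four-fold degenerate third positions: 3.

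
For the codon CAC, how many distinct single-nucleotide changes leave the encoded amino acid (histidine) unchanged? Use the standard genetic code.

1

Position 1: none → 0 synonymous.
Position 2: none → 0 synonymous.
Position 3: CAU → 1 synonymous.
Total: 0 + 0 + 1 = 1.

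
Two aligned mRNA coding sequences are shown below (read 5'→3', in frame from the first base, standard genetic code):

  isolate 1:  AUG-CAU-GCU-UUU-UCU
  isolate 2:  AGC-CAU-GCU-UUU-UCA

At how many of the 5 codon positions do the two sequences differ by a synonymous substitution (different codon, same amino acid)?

Codon 1: AUG Met / AGC Ser — nonsynonymous.
Codon 2: CAU His / CAU His — identical.
Codon 3: GCU Ala / GCU Ala — identical.
Codon 4: UUU Phe / UUU Phe — identical.
Codon 5: UCU Ser / UCA Ser — synonymous.
Synonymous differences: 1.

1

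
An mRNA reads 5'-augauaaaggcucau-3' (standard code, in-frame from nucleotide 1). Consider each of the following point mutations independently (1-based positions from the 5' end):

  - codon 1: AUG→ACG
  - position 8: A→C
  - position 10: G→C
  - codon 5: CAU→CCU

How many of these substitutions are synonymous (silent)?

Codon 1: AUG (Met) → ACG (Thr) — missense.
Codon 3: AAG (Lys) → ACG (Thr) — missense.
Codon 4: GCU (Ala) → CCU (Pro) — missense.
Codon 5: CAU (His) → CCU (Pro) — missense.
Synonymous: 0 of 4.

0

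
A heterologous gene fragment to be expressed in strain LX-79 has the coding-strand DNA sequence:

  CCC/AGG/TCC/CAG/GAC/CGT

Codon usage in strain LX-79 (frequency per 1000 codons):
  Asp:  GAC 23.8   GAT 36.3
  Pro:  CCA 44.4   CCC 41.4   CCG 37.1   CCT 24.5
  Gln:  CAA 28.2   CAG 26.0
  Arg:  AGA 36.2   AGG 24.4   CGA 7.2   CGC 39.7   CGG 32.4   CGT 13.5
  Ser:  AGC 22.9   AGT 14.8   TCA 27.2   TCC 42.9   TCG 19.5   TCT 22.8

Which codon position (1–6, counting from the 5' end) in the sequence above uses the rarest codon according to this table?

Codon 1 CCC (Pro): 41.4 per 1000.
Codon 2 AGG (Arg): 24.4 per 1000.
Codon 3 TCC (Ser): 42.9 per 1000.
Codon 4 CAG (Gln): 26.0 per 1000.
Codon 5 GAC (Asp): 23.8 per 1000.
Codon 6 CGT (Arg): 13.5 per 1000.
Lowest frequency is 13.5 at codon 6.

6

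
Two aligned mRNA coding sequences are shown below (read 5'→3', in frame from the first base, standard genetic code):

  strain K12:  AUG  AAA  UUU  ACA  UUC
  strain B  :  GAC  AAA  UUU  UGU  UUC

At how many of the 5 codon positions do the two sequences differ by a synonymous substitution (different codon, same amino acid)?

0

Codon 1: AUG Met / GAC Asp — nonsynonymous.
Codon 2: AAA Lys / AAA Lys — identical.
Codon 3: UUU Phe / UUU Phe — identical.
Codon 4: ACA Thr / UGU Cys — nonsynonymous.
Codon 5: UUC Phe / UUC Phe — identical.
Synonymous differences: 0.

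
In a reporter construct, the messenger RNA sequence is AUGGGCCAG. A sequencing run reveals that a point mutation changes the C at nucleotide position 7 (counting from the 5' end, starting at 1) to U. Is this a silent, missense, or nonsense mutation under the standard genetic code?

nonsense

Position 7 falls in codon 3: CAG → Gln.
After the substitution the codon is UAG → Stop.
The new codon is a stop codon, so this is a nonsense mutation.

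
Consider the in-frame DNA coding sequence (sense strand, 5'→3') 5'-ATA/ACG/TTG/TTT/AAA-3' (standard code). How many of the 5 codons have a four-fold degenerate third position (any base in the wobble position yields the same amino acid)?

1

Codon 1 ATA (Ile): third position 3-fold.
Codon 2 ACG (Thr): third position 4-fold.
Codon 3 TTG (Leu): third position 2-fold.
Codon 4 TTT (Phe): third position 2-fold.
Codon 5 AAA (Lys): third position 2-fold.
Four-fold degenerate third positions: 1.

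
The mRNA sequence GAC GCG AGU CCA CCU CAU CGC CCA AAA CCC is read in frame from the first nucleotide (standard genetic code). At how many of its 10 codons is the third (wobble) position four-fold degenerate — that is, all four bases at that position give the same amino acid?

Codon 1 GAC (Asp): third position 2-fold.
Codon 2 GCG (Ala): third position 4-fold.
Codon 3 AGU (Ser): third position 2-fold.
Codon 4 CCA (Pro): third position 4-fold.
Codon 5 CCU (Pro): third position 4-fold.
Codon 6 CAU (His): third position 2-fold.
Codon 7 CGC (Arg): third position 4-fold.
Codon 8 CCA (Pro): third position 4-fold.
Codon 9 AAA (Lys): third position 2-fold.
Codon 10 CCC (Pro): third position 4-fold.
Four-fold degenerate third positions: 6.

6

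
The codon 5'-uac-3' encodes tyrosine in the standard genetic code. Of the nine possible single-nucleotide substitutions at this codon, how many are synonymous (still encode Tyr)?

Position 1: none → 0 synonymous.
Position 2: none → 0 synonymous.
Position 3: UAU → 1 synonymous.
Total: 0 + 0 + 1 = 1.

1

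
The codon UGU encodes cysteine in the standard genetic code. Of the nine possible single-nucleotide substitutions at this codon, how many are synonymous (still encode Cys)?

Position 1: none → 0 synonymous.
Position 2: none → 0 synonymous.
Position 3: UGC → 1 synonymous.
Total: 0 + 0 + 1 = 1.

1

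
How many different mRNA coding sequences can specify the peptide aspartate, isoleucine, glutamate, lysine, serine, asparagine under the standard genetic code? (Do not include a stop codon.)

Asp: 2 codons.
Ile: 3 codons.
Glu: 2 codons.
Lys: 2 codons.
Ser: 6 codons.
Asn: 2 codons.
2 × 3 × 2 × 2 × 6 × 2 = 288.

288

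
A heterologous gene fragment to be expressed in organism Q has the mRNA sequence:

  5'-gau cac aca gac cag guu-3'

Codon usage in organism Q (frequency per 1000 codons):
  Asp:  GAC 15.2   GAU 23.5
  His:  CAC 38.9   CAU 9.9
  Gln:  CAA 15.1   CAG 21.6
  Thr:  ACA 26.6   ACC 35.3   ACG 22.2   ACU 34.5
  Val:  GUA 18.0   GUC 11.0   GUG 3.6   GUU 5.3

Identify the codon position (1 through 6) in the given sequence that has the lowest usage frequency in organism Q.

6

Codon 1 GAU (Asp): 23.5 per 1000.
Codon 2 CAC (His): 38.9 per 1000.
Codon 3 ACA (Thr): 26.6 per 1000.
Codon 4 GAC (Asp): 15.2 per 1000.
Codon 5 CAG (Gln): 21.6 per 1000.
Codon 6 GUU (Val): 5.3 per 1000.
Lowest frequency is 5.3 at codon 6.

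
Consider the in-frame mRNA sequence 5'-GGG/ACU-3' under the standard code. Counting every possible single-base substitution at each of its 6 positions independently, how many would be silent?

6

Codon 1 (GGG, Gly): 3 synonymous substitutions.
Codon 2 (ACU, Thr): 3 synonymous substitutions.
Total: 3 + 3 = 6.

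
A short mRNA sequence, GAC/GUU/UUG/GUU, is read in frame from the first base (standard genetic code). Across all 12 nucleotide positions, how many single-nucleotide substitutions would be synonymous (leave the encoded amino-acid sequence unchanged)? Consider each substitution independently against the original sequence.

Codon 1 (GAC, Asp): 1 synonymous substitution.
Codon 2 (GUU, Val): 3 synonymous substitutions.
Codon 3 (UUG, Leu): 2 synonymous substitutions.
Codon 4 (GUU, Val): 3 synonymous substitutions.
Total: 1 + 3 + 2 + 3 = 9.

9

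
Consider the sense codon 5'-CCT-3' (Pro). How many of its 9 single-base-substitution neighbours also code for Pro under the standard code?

3

Position 1: none → 0 synonymous.
Position 2: none → 0 synonymous.
Position 3: CCC, CCA, CCG → 3 synonymous.
Total: 0 + 0 + 3 = 3.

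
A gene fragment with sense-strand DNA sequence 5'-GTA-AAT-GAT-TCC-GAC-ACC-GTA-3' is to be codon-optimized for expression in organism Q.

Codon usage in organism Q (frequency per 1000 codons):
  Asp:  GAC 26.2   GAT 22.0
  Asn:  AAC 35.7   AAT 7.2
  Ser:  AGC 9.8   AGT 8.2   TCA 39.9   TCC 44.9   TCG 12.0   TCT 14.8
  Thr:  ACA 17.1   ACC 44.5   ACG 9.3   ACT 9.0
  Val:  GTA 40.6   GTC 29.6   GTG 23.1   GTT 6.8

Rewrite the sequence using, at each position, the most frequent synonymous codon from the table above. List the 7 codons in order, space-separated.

GTA AAC GAC TCC GAC ACC GTA

Codon 1 (Val): best is GTA at 40.6.
Codon 2 (Asn): best is AAC at 35.7.
Codon 3 (Asp): best is GAC at 26.2.
Codon 4 (Ser): best is TCC at 44.9.
Codon 5 (Asp): best is GAC at 26.2.
Codon 6 (Thr): best is ACC at 44.5.
Codon 7 (Val): best is GTA at 40.6.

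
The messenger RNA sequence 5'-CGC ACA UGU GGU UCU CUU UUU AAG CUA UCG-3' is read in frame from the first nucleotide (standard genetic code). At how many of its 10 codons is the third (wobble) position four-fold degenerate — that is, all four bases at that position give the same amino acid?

7

Codon 1 CGC (Arg): third position 4-fold.
Codon 2 ACA (Thr): third position 4-fold.
Codon 3 UGU (Cys): third position 2-fold.
Codon 4 GGU (Gly): third position 4-fold.
Codon 5 UCU (Ser): third position 4-fold.
Codon 6 CUU (Leu): third position 4-fold.
Codon 7 UUU (Phe): third position 2-fold.
Codon 8 AAG (Lys): third position 2-fold.
Codon 9 CUA (Leu): third position 4-fold.
Codon 10 UCG (Ser): third position 4-fold.
Four-fold degenerate third positions: 7.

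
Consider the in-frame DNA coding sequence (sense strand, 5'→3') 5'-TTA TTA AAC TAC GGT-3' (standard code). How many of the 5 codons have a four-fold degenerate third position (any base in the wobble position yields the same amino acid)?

1

Codon 1 TTA (Leu): third position 2-fold.
Codon 2 TTA (Leu): third position 2-fold.
Codon 3 AAC (Asn): third position 2-fold.
Codon 4 TAC (Tyr): third position 2-fold.
Codon 5 GGT (Gly): third position 4-fold.
Four-fold degenerate third positions: 1.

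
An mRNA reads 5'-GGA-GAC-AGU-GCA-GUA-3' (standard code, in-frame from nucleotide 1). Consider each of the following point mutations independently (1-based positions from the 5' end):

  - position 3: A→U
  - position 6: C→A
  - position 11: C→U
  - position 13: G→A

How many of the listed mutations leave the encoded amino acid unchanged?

1

Codon 1: GGA (Gly) → GGU (Gly) — synonymous.
Codon 2: GAC (Asp) → GAA (Glu) — missense.
Codon 4: GCA (Ala) → GUA (Val) — missense.
Codon 5: GUA (Val) → AUA (Ile) — missense.
Synonymous: 1 of 4.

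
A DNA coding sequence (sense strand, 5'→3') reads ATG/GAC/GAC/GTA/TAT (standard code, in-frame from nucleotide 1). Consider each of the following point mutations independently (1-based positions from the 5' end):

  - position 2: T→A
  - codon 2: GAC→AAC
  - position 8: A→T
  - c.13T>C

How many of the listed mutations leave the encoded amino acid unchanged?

Codon 1: ATG (Met) → AAG (Lys) — missense.
Codon 2: GAC (Asp) → AAC (Asn) — missense.
Codon 3: GAC (Asp) → GTC (Val) — missense.
Codon 5: TAT (Tyr) → CAT (His) — missense.
Synonymous: 0 of 4.

0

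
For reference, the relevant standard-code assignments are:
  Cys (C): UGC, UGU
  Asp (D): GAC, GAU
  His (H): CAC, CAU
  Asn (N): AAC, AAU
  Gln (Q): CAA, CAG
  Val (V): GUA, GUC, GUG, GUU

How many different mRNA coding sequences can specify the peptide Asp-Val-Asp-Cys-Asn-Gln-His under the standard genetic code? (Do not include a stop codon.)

256

Asp: 2 codons.
Val: 4 codons.
Asp: 2 codons.
Cys: 2 codons.
Asn: 2 codons.
Gln: 2 codons.
His: 2 codons.
2 × 4 × 2 × 2 × 2 × 2 × 2 = 256.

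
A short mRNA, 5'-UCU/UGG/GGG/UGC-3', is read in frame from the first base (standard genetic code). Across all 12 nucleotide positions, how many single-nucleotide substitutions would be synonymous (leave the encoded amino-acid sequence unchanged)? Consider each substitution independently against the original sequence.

7

Codon 1 (UCU, Ser): 3 synonymous substitutions.
Codon 2 (UGG, Trp): 0 synonymous substitutions.
Codon 3 (GGG, Gly): 3 synonymous substitutions.
Codon 4 (UGC, Cys): 1 synonymous substitution.
Total: 3 + 0 + 3 + 1 = 7.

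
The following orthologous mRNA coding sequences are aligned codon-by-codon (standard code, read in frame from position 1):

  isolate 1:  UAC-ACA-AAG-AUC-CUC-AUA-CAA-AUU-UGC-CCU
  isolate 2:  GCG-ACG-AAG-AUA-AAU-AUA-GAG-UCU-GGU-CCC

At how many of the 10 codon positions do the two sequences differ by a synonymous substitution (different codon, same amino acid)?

3

Codon 1: UAC Tyr / GCG Ala — nonsynonymous.
Codon 2: ACA Thr / ACG Thr — synonymous.
Codon 3: AAG Lys / AAG Lys — identical.
Codon 4: AUC Ile / AUA Ile — synonymous.
Codon 5: CUC Leu / AAU Asn — nonsynonymous.
Codon 6: AUA Ile / AUA Ile — identical.
Codon 7: CAA Gln / GAG Glu — nonsynonymous.
Codon 8: AUU Ile / UCU Ser — nonsynonymous.
Codon 9: UGC Cys / GGU Gly — nonsynonymous.
Codon 10: CCU Pro / CCC Pro — synonymous.
Synonymous differences: 3.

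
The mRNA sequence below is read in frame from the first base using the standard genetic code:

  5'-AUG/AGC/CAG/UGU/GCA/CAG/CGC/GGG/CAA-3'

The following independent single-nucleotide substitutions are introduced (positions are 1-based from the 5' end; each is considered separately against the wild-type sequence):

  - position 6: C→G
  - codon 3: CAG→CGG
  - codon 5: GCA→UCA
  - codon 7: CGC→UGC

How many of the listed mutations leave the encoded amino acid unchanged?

Codon 2: AGC (Ser) → AGG (Arg) — missense.
Codon 3: CAG (Gln) → CGG (Arg) — missense.
Codon 5: GCA (Ala) → UCA (Ser) — missense.
Codon 7: CGC (Arg) → UGC (Cys) — missense.
Synonymous: 0 of 4.

0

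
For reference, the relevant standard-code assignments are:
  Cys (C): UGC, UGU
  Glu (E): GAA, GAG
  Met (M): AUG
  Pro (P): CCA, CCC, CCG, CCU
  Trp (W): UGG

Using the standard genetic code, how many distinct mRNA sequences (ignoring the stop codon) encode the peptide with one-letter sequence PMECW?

Pro: 4 codons.
Met: 1 codon.
Glu: 2 codons.
Cys: 2 codons.
Trp: 1 codon.
4 × 1 × 2 × 2 × 1 = 16.

16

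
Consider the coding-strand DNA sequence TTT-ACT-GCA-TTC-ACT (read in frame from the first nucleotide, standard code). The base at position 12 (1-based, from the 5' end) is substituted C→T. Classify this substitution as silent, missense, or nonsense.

Position 12 falls in codon 4: TTC → Phe.
After the substitution the codon is TTT → Phe.
Both encode Phe, so the change is synonymous.

silent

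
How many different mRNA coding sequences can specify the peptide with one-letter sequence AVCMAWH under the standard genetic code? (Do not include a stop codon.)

Ala: 4 codons.
Val: 4 codons.
Cys: 2 codons.
Met: 1 codon.
Ala: 4 codons.
Trp: 1 codon.
His: 2 codons.
4 × 4 × 2 × 1 × 4 × 1 × 2 = 256.

256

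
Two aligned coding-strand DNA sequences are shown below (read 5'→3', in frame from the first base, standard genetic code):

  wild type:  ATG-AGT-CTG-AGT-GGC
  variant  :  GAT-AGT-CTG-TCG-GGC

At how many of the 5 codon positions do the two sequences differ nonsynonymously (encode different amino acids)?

Codon 1: ATG Met / GAT Asp — nonsynonymous.
Codon 2: AGT Ser / AGT Ser — identical.
Codon 3: CTG Leu / CTG Leu — identical.
Codon 4: AGT Ser / TCG Ser — synonymous.
Codon 5: GGC Gly / GGC Gly — identical.
Nonsynonymous differences: 1.

1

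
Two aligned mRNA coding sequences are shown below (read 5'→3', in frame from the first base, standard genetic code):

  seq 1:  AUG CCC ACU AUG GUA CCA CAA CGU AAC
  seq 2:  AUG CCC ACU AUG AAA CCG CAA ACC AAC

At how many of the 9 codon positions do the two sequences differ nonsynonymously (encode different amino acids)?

2

Codon 1: AUG Met / AUG Met — identical.
Codon 2: CCC Pro / CCC Pro — identical.
Codon 3: ACU Thr / ACU Thr — identical.
Codon 4: AUG Met / AUG Met — identical.
Codon 5: GUA Val / AAA Lys — nonsynonymous.
Codon 6: CCA Pro / CCG Pro — synonymous.
Codon 7: CAA Gln / CAA Gln — identical.
Codon 8: CGU Arg / ACC Thr — nonsynonymous.
Codon 9: AAC Asn / AAC Asn — identical.
Nonsynonymous differences: 2.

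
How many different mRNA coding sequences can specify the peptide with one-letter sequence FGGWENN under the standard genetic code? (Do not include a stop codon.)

Phe: 2 codons.
Gly: 4 codons.
Gly: 4 codons.
Trp: 1 codon.
Glu: 2 codons.
Asn: 2 codons.
Asn: 2 codons.
2 × 4 × 4 × 1 × 2 × 2 × 2 = 256.

256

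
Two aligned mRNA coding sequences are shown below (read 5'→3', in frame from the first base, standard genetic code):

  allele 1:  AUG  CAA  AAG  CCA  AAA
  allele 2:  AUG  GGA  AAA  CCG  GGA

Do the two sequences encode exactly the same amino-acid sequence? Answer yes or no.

no

Codon 1: AUG Met / AUG Met — identical.
Codon 2: CAA Gln / GGA Gly — nonsynonymous.
Codon 3: AAG Lys / AAA Lys — synonymous.
Codon 4: CCA Pro / CCG Pro — synonymous.
Codon 5: AAA Lys / GGA Gly — nonsynonymous.
Nonsynonymous differences: 2 → different protein.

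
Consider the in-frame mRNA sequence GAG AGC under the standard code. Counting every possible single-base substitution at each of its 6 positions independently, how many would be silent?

Codon 1 (GAG, Glu): 1 synonymous substitution.
Codon 2 (AGC, Ser): 1 synonymous substitution.
Total: 1 + 1 = 2.

2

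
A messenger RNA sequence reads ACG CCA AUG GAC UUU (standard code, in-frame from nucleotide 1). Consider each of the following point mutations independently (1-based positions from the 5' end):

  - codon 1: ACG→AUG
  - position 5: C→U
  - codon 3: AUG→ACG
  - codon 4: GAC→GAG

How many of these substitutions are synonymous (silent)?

0

Codon 1: ACG (Thr) → AUG (Met) — missense.
Codon 2: CCA (Pro) → CUA (Leu) — missense.
Codon 3: AUG (Met) → ACG (Thr) — missense.
Codon 4: GAC (Asp) → GAG (Glu) — missense.
Synonymous: 0 of 4.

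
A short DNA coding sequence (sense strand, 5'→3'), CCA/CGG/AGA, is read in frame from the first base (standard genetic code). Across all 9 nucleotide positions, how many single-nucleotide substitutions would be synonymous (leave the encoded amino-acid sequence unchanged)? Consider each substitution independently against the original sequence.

Codon 1 (CCA, Pro): 3 synonymous substitutions.
Codon 2 (CGG, Arg): 4 synonymous substitutions.
Codon 3 (AGA, Arg): 2 synonymous substitutions.
Total: 3 + 4 + 2 = 9.

9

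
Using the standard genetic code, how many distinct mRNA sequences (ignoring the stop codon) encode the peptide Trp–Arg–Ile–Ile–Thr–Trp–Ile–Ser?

Trp: 1 codon.
Arg: 6 codons.
Ile: 3 codons.
Ile: 3 codons.
Thr: 4 codons.
Trp: 1 codon.
Ile: 3 codons.
Ser: 6 codons.
1 × 6 × 3 × 3 × 4 × 1 × 3 × 6 = 3888.

3888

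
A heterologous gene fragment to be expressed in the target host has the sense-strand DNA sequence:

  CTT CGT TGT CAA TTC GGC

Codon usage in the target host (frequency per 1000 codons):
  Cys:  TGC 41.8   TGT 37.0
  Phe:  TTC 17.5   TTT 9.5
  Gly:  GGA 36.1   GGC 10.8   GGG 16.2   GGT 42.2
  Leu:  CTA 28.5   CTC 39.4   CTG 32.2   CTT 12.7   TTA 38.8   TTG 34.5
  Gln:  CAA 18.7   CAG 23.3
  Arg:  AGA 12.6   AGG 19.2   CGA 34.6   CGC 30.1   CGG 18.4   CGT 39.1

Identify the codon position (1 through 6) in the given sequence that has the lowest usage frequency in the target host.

6

Codon 1 CTT (Leu): 12.7 per 1000.
Codon 2 CGT (Arg): 39.1 per 1000.
Codon 3 TGT (Cys): 37.0 per 1000.
Codon 4 CAA (Gln): 18.7 per 1000.
Codon 5 TTC (Phe): 17.5 per 1000.
Codon 6 GGC (Gly): 10.8 per 1000.
Lowest frequency is 10.8 at codon 6.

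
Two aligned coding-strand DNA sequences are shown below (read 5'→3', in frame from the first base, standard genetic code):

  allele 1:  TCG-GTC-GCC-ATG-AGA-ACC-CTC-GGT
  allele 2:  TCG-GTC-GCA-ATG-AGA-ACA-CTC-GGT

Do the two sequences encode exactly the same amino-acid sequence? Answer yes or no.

Codon 1: TCG Ser / TCG Ser — identical.
Codon 2: GTC Val / GTC Val — identical.
Codon 3: GCC Ala / GCA Ala — synonymous.
Codon 4: ATG Met / ATG Met — identical.
Codon 5: AGA Arg / AGA Arg — identical.
Codon 6: ACC Thr / ACA Thr — synonymous.
Codon 7: CTC Leu / CTC Leu — identical.
Codon 8: GGT Gly / GGT Gly — identical.
Nonsynonymous differences: 0 → same protein.

yes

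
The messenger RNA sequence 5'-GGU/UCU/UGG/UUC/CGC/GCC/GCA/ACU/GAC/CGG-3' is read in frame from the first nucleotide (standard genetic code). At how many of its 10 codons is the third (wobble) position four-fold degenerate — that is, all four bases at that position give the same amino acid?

7

Codon 1 GGU (Gly): third position 4-fold.
Codon 2 UCU (Ser): third position 4-fold.
Codon 3 UGG (Trp): third position 1-fold.
Codon 4 UUC (Phe): third position 2-fold.
Codon 5 CGC (Arg): third position 4-fold.
Codon 6 GCC (Ala): third position 4-fold.
Codon 7 GCA (Ala): third position 4-fold.
Codon 8 ACU (Thr): third position 4-fold.
Codon 9 GAC (Asp): third position 2-fold.
Codon 10 CGG (Arg): third position 4-fold.
Four-fold degenerate third positions: 7.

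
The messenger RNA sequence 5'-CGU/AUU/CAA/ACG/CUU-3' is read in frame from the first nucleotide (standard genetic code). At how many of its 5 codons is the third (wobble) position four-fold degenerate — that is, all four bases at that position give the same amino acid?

Codon 1 CGU (Arg): third position 4-fold.
Codon 2 AUU (Ile): third position 3-fold.
Codon 3 CAA (Gln): third position 2-fold.
Codon 4 ACG (Thr): third position 4-fold.
Codon 5 CUU (Leu): third position 4-fold.
Four-fold degenerate third positions: 3.

3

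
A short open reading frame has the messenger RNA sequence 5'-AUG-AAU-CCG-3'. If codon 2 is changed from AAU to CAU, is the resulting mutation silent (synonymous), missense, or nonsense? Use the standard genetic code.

missense

Position 4 falls in codon 2: AAU → Asn.
After the substitution the codon is CAU → His.
Asn ≠ His, so this is a missense mutation.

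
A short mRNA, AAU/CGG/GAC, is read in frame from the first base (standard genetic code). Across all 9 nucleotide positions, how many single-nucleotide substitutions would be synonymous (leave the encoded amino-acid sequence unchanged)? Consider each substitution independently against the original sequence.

Codon 1 (AAU, Asn): 1 synonymous substitution.
Codon 2 (CGG, Arg): 4 synonymous substitutions.
Codon 3 (GAC, Asp): 1 synonymous substitution.
Total: 1 + 4 + 1 = 6.

6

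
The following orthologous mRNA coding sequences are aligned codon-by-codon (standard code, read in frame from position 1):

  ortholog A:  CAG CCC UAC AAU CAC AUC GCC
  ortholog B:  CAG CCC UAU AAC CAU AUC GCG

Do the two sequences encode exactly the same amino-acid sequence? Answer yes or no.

yes

Codon 1: CAG Gln / CAG Gln — identical.
Codon 2: CCC Pro / CCC Pro — identical.
Codon 3: UAC Tyr / UAU Tyr — synonymous.
Codon 4: AAU Asn / AAC Asn — synonymous.
Codon 5: CAC His / CAU His — synonymous.
Codon 6: AUC Ile / AUC Ile — identical.
Codon 7: GCC Ala / GCG Ala — synonymous.
Nonsynonymous differences: 0 → same protein.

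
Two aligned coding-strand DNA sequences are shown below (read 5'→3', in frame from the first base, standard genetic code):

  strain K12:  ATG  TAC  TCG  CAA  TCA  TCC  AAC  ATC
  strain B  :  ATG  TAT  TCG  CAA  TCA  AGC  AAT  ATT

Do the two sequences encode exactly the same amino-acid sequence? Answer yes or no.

yes

Codon 1: ATG Met / ATG Met — identical.
Codon 2: TAC Tyr / TAT Tyr — synonymous.
Codon 3: TCG Ser / TCG Ser — identical.
Codon 4: CAA Gln / CAA Gln — identical.
Codon 5: TCA Ser / TCA Ser — identical.
Codon 6: TCC Ser / AGC Ser — synonymous.
Codon 7: AAC Asn / AAT Asn — synonymous.
Codon 8: ATC Ile / ATT Ile — synonymous.
Nonsynonymous differences: 0 → same protein.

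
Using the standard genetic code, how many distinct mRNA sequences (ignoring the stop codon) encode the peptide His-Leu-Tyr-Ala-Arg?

576

His: 2 codons.
Leu: 6 codons.
Tyr: 2 codons.
Ala: 4 codons.
Arg: 6 codons.
2 × 6 × 2 × 4 × 6 = 576.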